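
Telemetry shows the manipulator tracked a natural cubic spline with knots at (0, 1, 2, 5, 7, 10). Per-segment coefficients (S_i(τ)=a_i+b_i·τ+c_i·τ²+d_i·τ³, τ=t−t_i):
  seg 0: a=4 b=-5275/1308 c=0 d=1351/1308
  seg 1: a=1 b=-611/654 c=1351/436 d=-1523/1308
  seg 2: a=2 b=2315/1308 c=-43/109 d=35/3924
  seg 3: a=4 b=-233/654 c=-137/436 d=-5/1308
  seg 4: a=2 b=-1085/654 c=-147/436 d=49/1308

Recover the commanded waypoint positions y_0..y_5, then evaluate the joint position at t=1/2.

y_0=4 y_1=1 y_2=2 y_3=4 y_4=2 y_5=-5
S(1/2) = 7369/3488

y_0 = S_0(0) = a_0 = 4
y_1 = S_1(0) = a_1 = 1
y_2 = S_2(0) = a_2 = 2
y_3 = S_3(0) = a_3 = 4
y_4 = S_4(0) = a_4 = 2
y_5 = S_4(3) = -5
t_q=1/2 is in segment 0 (τ=1/2); S_0(τ)=7369/3488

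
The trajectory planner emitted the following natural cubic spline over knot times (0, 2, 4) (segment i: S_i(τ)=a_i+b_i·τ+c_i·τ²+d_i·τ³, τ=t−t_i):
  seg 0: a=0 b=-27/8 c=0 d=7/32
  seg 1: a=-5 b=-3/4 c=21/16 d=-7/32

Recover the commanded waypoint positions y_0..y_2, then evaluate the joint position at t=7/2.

y_0=0 y_1=-5 y_2=-3
S(7/2) = -1001/256

y_0 = S_0(0) = a_0 = 0
y_1 = S_1(0) = a_1 = -5
y_2 = S_1(2) = -3
t_q=7/2 is in segment 1 (τ=3/2); S_1(τ)=-1001/256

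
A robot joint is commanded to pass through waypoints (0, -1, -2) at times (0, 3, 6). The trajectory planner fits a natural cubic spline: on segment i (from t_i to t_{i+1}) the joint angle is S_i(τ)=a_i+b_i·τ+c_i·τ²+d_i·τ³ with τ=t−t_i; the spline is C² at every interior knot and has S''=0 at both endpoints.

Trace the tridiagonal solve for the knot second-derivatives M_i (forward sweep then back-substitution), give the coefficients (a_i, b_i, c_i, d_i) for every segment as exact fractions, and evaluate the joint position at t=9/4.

Δ: Δ0=-1/3, Δ1=-1/3
row 1: diag=12, rhs=0; c'=1/4, d'=0
back: M1=0
M: M0=0, M1=0, M2=0
seg 0: a=0, c=M0/2=0, d=(M1−M0)/(6·3)=0, b=Δ0−h0·(2M0+M1)/6=-1/3
seg 1: a=-1, c=M1/2=0, d=(M2−M1)/(6·3)=0, b=Δ1−h1·(2M1+M2)/6=-1/3
t_q=9/4 → seg 0, τ=9/4; S=0+-1/3·τ+0·τ²+0·τ³=-3/4

  seg 0: a=0 b=-1/3 c=0 d=0
  seg 1: a=-1 b=-1/3 c=0 d=0
S(9/4) = -3/4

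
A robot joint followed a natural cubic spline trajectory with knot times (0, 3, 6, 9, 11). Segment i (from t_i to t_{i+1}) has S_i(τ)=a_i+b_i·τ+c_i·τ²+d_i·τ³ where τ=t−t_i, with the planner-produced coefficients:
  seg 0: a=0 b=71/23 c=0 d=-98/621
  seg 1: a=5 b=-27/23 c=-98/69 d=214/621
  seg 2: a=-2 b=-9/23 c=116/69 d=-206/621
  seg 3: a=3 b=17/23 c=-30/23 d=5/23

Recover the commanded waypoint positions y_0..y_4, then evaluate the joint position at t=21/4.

y_0 = S_0(0) = a_0 = 0
y_1 = S_1(0) = a_1 = 5
y_2 = S_2(0) = a_2 = -2
y_3 = S_3(0) = a_3 = 3
y_4 = S_3(2) = 1
t_q=21/4 is in segment 1 (τ=9/4); S_1(τ)=-29/32

y_0=0 y_1=5 y_2=-2 y_3=3 y_4=1
S(21/4) = -29/32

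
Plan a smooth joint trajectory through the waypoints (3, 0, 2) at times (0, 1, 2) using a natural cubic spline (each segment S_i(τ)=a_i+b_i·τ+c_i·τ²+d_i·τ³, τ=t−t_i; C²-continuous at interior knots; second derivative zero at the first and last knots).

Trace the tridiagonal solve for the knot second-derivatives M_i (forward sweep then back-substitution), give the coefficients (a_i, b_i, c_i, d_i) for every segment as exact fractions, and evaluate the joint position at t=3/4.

Δ: Δ0=-3, Δ1=2
row 1: diag=4, rhs=30; c'=1/4, d'=15/2
back: M1=15/2
M: M0=0, M1=15/2, M2=0
seg 0: a=3, c=M0/2=0, d=(M1−M0)/(6·1)=5/4, b=Δ0−h0·(2M0+M1)/6=-17/4
seg 1: a=0, c=M1/2=15/4, d=(M2−M1)/(6·1)=-5/4, b=Δ1−h1·(2M1+M2)/6=-1/2
t_q=3/4 → seg 0, τ=3/4; S=3+-17/4·τ+0·τ²+5/4·τ³=87/256

  seg 0: a=3 b=-17/4 c=0 d=5/4
  seg 1: a=0 b=-1/2 c=15/4 d=-5/4
S(3/4) = 87/256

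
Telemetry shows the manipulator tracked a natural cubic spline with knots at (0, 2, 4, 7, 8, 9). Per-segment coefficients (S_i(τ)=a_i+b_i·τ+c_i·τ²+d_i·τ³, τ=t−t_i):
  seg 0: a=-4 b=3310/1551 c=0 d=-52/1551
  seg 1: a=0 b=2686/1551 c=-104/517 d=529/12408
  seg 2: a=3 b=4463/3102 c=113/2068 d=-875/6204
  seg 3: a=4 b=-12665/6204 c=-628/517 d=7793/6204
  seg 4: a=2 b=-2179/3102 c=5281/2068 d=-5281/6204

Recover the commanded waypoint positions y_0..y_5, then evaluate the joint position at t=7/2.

y_0 = S_0(0) = a_0 = -4
y_1 = S_1(0) = a_1 = 0
y_2 = S_2(0) = a_2 = 3
y_3 = S_3(0) = a_3 = 4
y_4 = S_4(0) = a_4 = 2
y_5 = S_4(1) = 3
t_q=7/2 is in segment 1 (τ=3/2); S_1(τ)=75737/33088

y_0=-4 y_1=0 y_2=3 y_3=4 y_4=2 y_5=3
S(7/2) = 75737/33088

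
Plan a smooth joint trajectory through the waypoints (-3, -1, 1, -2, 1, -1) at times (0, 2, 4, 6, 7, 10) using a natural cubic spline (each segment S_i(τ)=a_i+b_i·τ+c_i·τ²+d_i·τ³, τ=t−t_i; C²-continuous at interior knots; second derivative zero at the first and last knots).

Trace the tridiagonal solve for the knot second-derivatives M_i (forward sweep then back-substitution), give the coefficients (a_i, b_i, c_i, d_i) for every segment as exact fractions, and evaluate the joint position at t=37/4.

Δ: Δ0=1, Δ1=1, Δ2=-3/2, Δ3=3, Δ4=-2/3
row 1: diag=8, rhs=0; c'=1/4, d'=0
row 2: denom=8−2·1/4=15/2; d'=(-15−2·0)/(15/2)=-2
row 3: denom=6−2·4/15=82/15; d'=(27−2·-2)/(82/15)=465/82
row 4: denom=8−1·15/82=641/82; d'=(-22−1·465/82)/(641/82)=-2269/641
back: M4=-2269/641
back: M3=465/82−15/82·-2269/641=4050/641
back: M2=-2−4/15·4050/641=-2362/641
back: M1=0−1/4·-2362/641=1181/1282
M: M0=0, M1=1181/1282, M2=-2362/641, M3=4050/641, M4=-2269/641, M5=0
seg 0: a=-3, c=M0/2=0, d=(M1−M0)/(6·2)=1181/15384, b=Δ0−h0·(2M0+M1)/6=2665/3846
seg 1: a=-1, c=M1/2=1181/2564, d=(M2−M1)/(6·2)=-5905/15384, b=Δ1−h1·(2M1+M2)/6=3104/1923
seg 2: a=1, c=M2/2=-1181/641, d=(M3−M2)/(6·2)=1603/1923, b=Δ2−h2·(2M2+M3)/6=-4421/3846
seg 3: a=-2, c=M3/2=2025/641, d=(M4−M3)/(6·1)=-6319/3846, b=Δ3−h3·(2M3+M4)/6=5707/3846
seg 4: a=1, c=M4/2=-2269/1282, d=(M5−M4)/(6·3)=2269/11538, b=Δ4−h4·(2M4+M5)/6=5525/1923
t_q=37/4 → seg 4, τ=9/4; S=1+5525/1923·τ+-2269/1282·τ²+2269/11538·τ³=61081/82048

  seg 0: a=-3 b=2665/3846 c=0 d=1181/15384
  seg 1: a=-1 b=3104/1923 c=1181/2564 d=-5905/15384
  seg 2: a=1 b=-4421/3846 c=-1181/641 d=1603/1923
  seg 3: a=-2 b=5707/3846 c=2025/641 d=-6319/3846
  seg 4: a=1 b=5525/1923 c=-2269/1282 d=2269/11538
S(37/4) = 61081/82048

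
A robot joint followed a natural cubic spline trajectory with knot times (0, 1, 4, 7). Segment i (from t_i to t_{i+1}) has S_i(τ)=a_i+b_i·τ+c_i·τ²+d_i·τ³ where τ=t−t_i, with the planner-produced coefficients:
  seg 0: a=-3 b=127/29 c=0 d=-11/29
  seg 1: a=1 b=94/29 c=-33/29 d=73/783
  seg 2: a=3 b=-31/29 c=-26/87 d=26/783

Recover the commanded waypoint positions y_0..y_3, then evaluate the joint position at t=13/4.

y_0 = S_0(0) = a_0 = -3
y_1 = S_1(0) = a_1 = 1
y_2 = S_2(0) = a_2 = 3
y_3 = S_2(3) = -2
t_q=13/4 is in segment 1 (τ=9/4); S_1(τ)=6671/1856

y_0=-3 y_1=1 y_2=3 y_3=-2
S(13/4) = 6671/1856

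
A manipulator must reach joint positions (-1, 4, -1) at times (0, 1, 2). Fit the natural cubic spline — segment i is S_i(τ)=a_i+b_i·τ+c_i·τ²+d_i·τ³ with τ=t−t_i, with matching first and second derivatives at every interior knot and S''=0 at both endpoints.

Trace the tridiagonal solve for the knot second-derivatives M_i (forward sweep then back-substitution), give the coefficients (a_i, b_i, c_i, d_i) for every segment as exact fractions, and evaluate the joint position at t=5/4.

  seg 0: a=-1 b=15/2 c=0 d=-5/2
  seg 1: a=4 b=0 c=-15/2 d=5/2
S(5/4) = 457/128

Δ: Δ0=5, Δ1=-5
row 1: diag=4, rhs=-60; c'=1/4, d'=-15
back: M1=-15
M: M0=0, M1=-15, M2=0
seg 0: a=-1, c=M0/2=0, d=(M1−M0)/(6·1)=-5/2, b=Δ0−h0·(2M0+M1)/6=15/2
seg 1: a=4, c=M1/2=-15/2, d=(M2−M1)/(6·1)=5/2, b=Δ1−h1·(2M1+M2)/6=0
t_q=5/4 → seg 1, τ=1/4; S=4+0·τ+-15/2·τ²+5/2·τ³=457/128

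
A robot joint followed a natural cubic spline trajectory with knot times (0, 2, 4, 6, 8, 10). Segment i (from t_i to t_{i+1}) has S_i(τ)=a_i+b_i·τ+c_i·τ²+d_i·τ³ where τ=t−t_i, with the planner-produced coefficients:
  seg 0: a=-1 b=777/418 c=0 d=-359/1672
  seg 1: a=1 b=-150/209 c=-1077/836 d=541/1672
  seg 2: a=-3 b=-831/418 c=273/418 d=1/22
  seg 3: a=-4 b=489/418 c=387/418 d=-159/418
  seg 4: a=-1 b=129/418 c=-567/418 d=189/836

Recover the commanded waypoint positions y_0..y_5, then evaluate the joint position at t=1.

y_0=-1 y_1=1 y_2=-3 y_3=-4 y_4=-1 y_5=-4
S(1) = 1077/1672

y_0 = S_0(0) = a_0 = -1
y_1 = S_1(0) = a_1 = 1
y_2 = S_2(0) = a_2 = -3
y_3 = S_3(0) = a_3 = -4
y_4 = S_4(0) = a_4 = -1
y_5 = S_4(2) = -4
t_q=1 is in segment 0 (τ=1); S_0(τ)=1077/1672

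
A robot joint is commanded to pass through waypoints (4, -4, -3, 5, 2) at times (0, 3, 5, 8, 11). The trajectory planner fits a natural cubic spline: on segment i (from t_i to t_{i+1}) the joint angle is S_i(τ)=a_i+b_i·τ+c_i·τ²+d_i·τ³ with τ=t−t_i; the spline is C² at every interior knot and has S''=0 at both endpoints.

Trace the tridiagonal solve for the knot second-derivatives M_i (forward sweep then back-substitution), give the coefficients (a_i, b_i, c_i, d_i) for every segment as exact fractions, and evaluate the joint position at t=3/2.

Δ: Δ0=-8/3, Δ1=1/2, Δ2=8/3, Δ3=-1
row 1: diag=10, rhs=19; c'=1/5, d'=19/10
row 2: denom=10−2·1/5=48/5; d'=(13−2·19/10)/(48/5)=23/24
row 3: denom=12−3·5/16=177/16; d'=(-22−3·23/24)/(177/16)=-398/177
back: M3=-398/177
back: M2=23/24−5/16·-398/177=98/59
back: M1=19/10−1/5·98/59=185/118
M: M0=0, M1=185/118, M2=98/59, M3=-398/177, M4=0
seg 0: a=4, c=M0/2=0, d=(M1−M0)/(6·3)=185/2124, b=Δ0−h0·(2M0+M1)/6=-2443/708
seg 1: a=-4, c=M1/2=185/236, d=(M2−M1)/(6·2)=11/1416, b=Δ1−h1·(2M1+M2)/6=-389/354
seg 2: a=-3, c=M2/2=49/59, d=(M3−M2)/(6·3)=-346/1593, b=Δ2−h2·(2M2+M3)/6=377/177
seg 3: a=5, c=M3/2=-199/177, d=(M4−M3)/(6·3)=199/1593, b=Δ3−h3·(2M3+M4)/6=221/177
t_q=3/2 → seg 0, τ=3/2; S=4+-2443/708·τ+0·τ²+185/2124·τ³=-1665/1888

  seg 0: a=4 b=-2443/708 c=0 d=185/2124
  seg 1: a=-4 b=-389/354 c=185/236 d=11/1416
  seg 2: a=-3 b=377/177 c=49/59 d=-346/1593
  seg 3: a=5 b=221/177 c=-199/177 d=199/1593
S(3/2) = -1665/1888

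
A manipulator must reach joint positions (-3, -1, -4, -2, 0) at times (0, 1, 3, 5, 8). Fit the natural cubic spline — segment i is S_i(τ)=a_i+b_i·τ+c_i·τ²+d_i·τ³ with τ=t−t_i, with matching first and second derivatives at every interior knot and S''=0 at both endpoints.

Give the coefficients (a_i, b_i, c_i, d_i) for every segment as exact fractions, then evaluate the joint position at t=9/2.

  seg 0: a=-3 b=431/156 c=0 d=-119/156
  seg 1: a=-1 b=37/78 c=-119/52 d=203/312
  seg 2: a=-4 b=-34/39 c=21/13 d=-53/156
  seg 3: a=-2 b=59/39 c=-11/26 d=11/234
S(9/2) = -1173/416

Δ: Δ0=2, Δ1=-3/2, Δ2=1, Δ3=2/3
row 1: diag=6, rhs=-21; c'=1/3, d'=-7/2
row 2: denom=8−2·1/3=22/3; d'=(15−2·-7/2)/(22/3)=3
row 3: denom=10−2·3/11=104/11; d'=(-2−2·3)/(104/11)=-11/13
back: M3=-11/13
back: M2=3−3/11·-11/13=42/13
back: M1=-7/2−1/3·42/13=-119/26
M: M0=0, M1=-119/26, M2=42/13, M3=-11/13, M4=0
seg 0: a=-3, c=M0/2=0, d=(M1−M0)/(6·1)=-119/156, b=Δ0−h0·(2M0+M1)/6=431/156
seg 1: a=-1, c=M1/2=-119/52, d=(M2−M1)/(6·2)=203/312, b=Δ1−h1·(2M1+M2)/6=37/78
seg 2: a=-4, c=M2/2=21/13, d=(M3−M2)/(6·2)=-53/156, b=Δ2−h2·(2M2+M3)/6=-34/39
seg 3: a=-2, c=M3/2=-11/26, d=(M4−M3)/(6·3)=11/234, b=Δ3−h3·(2M3+M4)/6=59/39
t_q=9/2 → seg 2, τ=3/2; S=-4+-34/39·τ+21/13·τ²+-53/156·τ³=-1173/416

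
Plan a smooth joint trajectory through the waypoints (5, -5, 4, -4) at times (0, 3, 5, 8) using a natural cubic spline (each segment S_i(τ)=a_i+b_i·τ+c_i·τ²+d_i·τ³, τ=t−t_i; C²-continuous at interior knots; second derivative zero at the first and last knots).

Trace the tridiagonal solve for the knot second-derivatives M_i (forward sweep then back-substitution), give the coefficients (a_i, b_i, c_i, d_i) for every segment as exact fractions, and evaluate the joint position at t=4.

Δ: Δ0=-10/3, Δ1=9/2, Δ2=-8/3
row 1: diag=10, rhs=47; c'=1/5, d'=47/10
row 2: denom=10−2·1/5=48/5; d'=(-43−2·47/10)/(48/5)=-131/24
back: M2=-131/24
back: M1=47/10−1/5·-131/24=139/24
M: M0=0, M1=139/24, M2=-131/24, M3=0
seg 0: a=5, c=M0/2=0, d=(M1−M0)/(6·3)=139/432, b=Δ0−h0·(2M0+M1)/6=-299/48
seg 1: a=-5, c=M1/2=139/48, d=(M2−M1)/(6·2)=-15/16, b=Δ1−h1·(2M1+M2)/6=59/24
seg 2: a=4, c=M2/2=-131/48, d=(M3−M2)/(6·3)=131/432, b=Δ2−h2·(2M2+M3)/6=67/24
t_q=4 → seg 1, τ=1; S=-5+59/24·τ+139/48·τ²+-15/16·τ³=-7/12

  seg 0: a=5 b=-299/48 c=0 d=139/432
  seg 1: a=-5 b=59/24 c=139/48 d=-15/16
  seg 2: a=4 b=67/24 c=-131/48 d=131/432
S(4) = -7/12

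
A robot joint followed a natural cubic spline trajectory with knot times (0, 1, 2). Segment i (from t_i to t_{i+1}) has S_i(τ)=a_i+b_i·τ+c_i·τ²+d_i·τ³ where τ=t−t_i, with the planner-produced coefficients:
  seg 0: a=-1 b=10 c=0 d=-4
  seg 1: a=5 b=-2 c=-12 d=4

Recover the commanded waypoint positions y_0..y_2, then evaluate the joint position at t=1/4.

y_0 = S_0(0) = a_0 = -1
y_1 = S_1(0) = a_1 = 5
y_2 = S_1(1) = -5
t_q=1/4 is in segment 0 (τ=1/4); S_0(τ)=23/16

y_0=-1 y_1=5 y_2=-5
S(1/4) = 23/16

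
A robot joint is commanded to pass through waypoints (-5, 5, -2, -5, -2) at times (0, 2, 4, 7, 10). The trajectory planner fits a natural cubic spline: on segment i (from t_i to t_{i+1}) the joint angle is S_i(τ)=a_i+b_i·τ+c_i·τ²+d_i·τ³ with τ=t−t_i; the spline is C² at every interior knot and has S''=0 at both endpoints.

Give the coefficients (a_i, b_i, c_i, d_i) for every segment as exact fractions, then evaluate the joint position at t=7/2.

Δ: Δ0=5, Δ1=-7/2, Δ2=-1, Δ3=1
row 1: diag=8, rhs=-51; c'=1/4, d'=-51/8
row 2: denom=10−2·1/4=19/2; d'=(15−2·-51/8)/(19/2)=111/38
row 3: denom=12−3·6/19=210/19; d'=(12−3·111/38)/(210/19)=41/140
back: M3=41/140
back: M2=111/38−6/19·41/140=99/35
back: M1=-51/8−1/4·99/35=-1983/280
M: M0=0, M1=-1983/280, M2=99/35, M3=41/140, M4=0
seg 0: a=-5, c=M0/2=0, d=(M1−M0)/(6·2)=-661/1120, b=Δ0−h0·(2M0+M1)/6=2061/280
seg 1: a=5, c=M1/2=-1983/560, d=(M2−M1)/(6·2)=185/224, b=Δ1−h1·(2M1+M2)/6=39/140
seg 2: a=-2, c=M2/2=99/70, d=(M3−M2)/(6·3)=-71/504, b=Δ2−h2·(2M2+M3)/6=-159/40
seg 3: a=-5, c=M3/2=41/280, d=(M4−M3)/(6·3)=-41/2520, b=Δ3−h3·(2M3+M4)/6=99/140
t_q=7/2 → seg 1, τ=3/2; S=5+39/140·τ+-1983/560·τ²+185/224·τ³=2131/8960

  seg 0: a=-5 b=2061/280 c=0 d=-661/1120
  seg 1: a=5 b=39/140 c=-1983/560 d=185/224
  seg 2: a=-2 b=-159/40 c=99/70 d=-71/504
  seg 3: a=-5 b=99/140 c=41/280 d=-41/2520
S(7/2) = 2131/8960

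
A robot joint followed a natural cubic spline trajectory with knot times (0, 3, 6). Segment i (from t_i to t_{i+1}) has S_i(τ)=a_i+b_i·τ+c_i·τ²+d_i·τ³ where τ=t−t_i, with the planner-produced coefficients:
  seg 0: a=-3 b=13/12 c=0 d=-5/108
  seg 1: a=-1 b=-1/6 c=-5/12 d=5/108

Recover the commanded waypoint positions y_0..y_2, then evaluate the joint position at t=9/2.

y_0 = S_0(0) = a_0 = -3
y_1 = S_1(0) = a_1 = -1
y_2 = S_1(3) = -4
t_q=9/2 is in segment 1 (τ=3/2); S_1(τ)=-65/32

y_0=-3 y_1=-1 y_2=-4
S(9/2) = -65/32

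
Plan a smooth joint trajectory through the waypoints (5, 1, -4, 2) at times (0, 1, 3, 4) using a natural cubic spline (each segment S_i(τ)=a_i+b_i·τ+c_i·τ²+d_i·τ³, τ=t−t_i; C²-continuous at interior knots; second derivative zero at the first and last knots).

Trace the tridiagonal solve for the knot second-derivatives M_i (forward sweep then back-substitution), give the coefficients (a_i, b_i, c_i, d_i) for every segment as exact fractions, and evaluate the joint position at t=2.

  seg 0: a=5 b=-15/4 c=0 d=-1/4
  seg 1: a=1 b=-9/2 c=-3/4 d=7/8
  seg 2: a=-4 b=3 c=9/2 d=-3/2
S(2) = -27/8

Δ: Δ0=-4, Δ1=-5/2, Δ2=6
row 1: diag=6, rhs=9; c'=1/3, d'=3/2
row 2: denom=6−2·1/3=16/3; d'=(51−2·3/2)/(16/3)=9
back: M2=9
back: M1=3/2−1/3·9=-3/2
M: M0=0, M1=-3/2, M2=9, M3=0
seg 0: a=5, c=M0/2=0, d=(M1−M0)/(6·1)=-1/4, b=Δ0−h0·(2M0+M1)/6=-15/4
seg 1: a=1, c=M1/2=-3/4, d=(M2−M1)/(6·2)=7/8, b=Δ1−h1·(2M1+M2)/6=-9/2
seg 2: a=-4, c=M2/2=9/2, d=(M3−M2)/(6·1)=-3/2, b=Δ2−h2·(2M2+M3)/6=3
t_q=2 → seg 1, τ=1; S=1+-9/2·τ+-3/4·τ²+7/8·τ³=-27/8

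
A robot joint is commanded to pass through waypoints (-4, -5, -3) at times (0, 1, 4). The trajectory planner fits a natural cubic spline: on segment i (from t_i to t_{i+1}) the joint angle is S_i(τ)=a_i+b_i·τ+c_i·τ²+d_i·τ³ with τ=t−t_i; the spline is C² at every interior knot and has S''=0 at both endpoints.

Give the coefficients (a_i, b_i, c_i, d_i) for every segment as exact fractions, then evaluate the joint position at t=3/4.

  seg 0: a=-4 b=-29/24 c=0 d=5/24
  seg 1: a=-5 b=-7/12 c=5/8 d=-5/72
S(3/4) = -2467/512

Δ: Δ0=-1, Δ1=2/3
row 1: diag=8, rhs=10; c'=3/8, d'=5/4
back: M1=5/4
M: M0=0, M1=5/4, M2=0
seg 0: a=-4, c=M0/2=0, d=(M1−M0)/(6·1)=5/24, b=Δ0−h0·(2M0+M1)/6=-29/24
seg 1: a=-5, c=M1/2=5/8, d=(M2−M1)/(6·3)=-5/72, b=Δ1−h1·(2M1+M2)/6=-7/12
t_q=3/4 → seg 0, τ=3/4; S=-4+-29/24·τ+0·τ²+5/24·τ³=-2467/512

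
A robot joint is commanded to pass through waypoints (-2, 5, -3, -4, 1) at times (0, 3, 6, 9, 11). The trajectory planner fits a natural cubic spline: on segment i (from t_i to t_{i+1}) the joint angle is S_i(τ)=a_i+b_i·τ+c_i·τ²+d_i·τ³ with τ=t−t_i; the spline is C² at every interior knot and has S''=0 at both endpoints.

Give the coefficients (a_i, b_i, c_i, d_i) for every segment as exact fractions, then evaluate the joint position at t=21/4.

Δ: Δ0=7/3, Δ1=-8/3, Δ2=-1/3, Δ3=5/2
row 1: diag=12, rhs=-30; c'=1/4, d'=-5/2
row 2: denom=12−3·1/4=45/4; d'=(14−3·-5/2)/(45/4)=86/45
row 3: denom=10−3·4/15=46/5; d'=(17−3·86/45)/(46/5)=169/138
back: M3=169/138
back: M2=86/45−4/15·169/138=328/207
back: M1=-5/2−1/4·328/207=-1199/414
M: M0=0, M1=-1199/414, M2=328/207, M3=169/138, M4=0
seg 0: a=-2, c=M0/2=0, d=(M1−M0)/(6·3)=-1199/7452, b=Δ0−h0·(2M0+M1)/6=3131/828
seg 1: a=5, c=M1/2=-1199/828, d=(M2−M1)/(6·3)=1855/7452, b=Δ1−h1·(2M1+M2)/6=-233/414
seg 2: a=-3, c=M2/2=164/207, d=(M3−M2)/(6·3)=-149/7452, b=Δ2−h2·(2M2+M3)/6=-2095/828
seg 3: a=-4, c=M3/2=169/276, d=(M4−M3)/(6·2)=-169/1656, b=Δ3−h3·(2M3+M4)/6=697/414
t_q=21/4 → seg 1, τ=9/4; S=5+-233/414·τ+-1199/828·τ²+1855/7452·τ³=-195/256

  seg 0: a=-2 b=3131/828 c=0 d=-1199/7452
  seg 1: a=5 b=-233/414 c=-1199/828 d=1855/7452
  seg 2: a=-3 b=-2095/828 c=164/207 d=-149/7452
  seg 3: a=-4 b=697/414 c=169/276 d=-169/1656
S(21/4) = -195/256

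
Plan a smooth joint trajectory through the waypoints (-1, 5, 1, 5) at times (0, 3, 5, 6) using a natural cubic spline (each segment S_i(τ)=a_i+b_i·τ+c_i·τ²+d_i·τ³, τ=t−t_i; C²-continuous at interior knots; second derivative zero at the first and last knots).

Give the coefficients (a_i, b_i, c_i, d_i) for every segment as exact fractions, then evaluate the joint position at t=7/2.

  seg 0: a=-1 b=55/14 c=0 d=-3/14
  seg 1: a=5 b=-13/7 c=-27/14 d=13/14
  seg 2: a=1 b=11/7 c=51/14 d=-17/14
S(7/2) = 415/112

Δ: Δ0=2, Δ1=-2, Δ2=4
row 1: diag=10, rhs=-24; c'=1/5, d'=-12/5
row 2: denom=6−2·1/5=28/5; d'=(36−2·-12/5)/(28/5)=51/7
back: M2=51/7
back: M1=-12/5−1/5·51/7=-27/7
M: M0=0, M1=-27/7, M2=51/7, M3=0
seg 0: a=-1, c=M0/2=0, d=(M1−M0)/(6·3)=-3/14, b=Δ0−h0·(2M0+M1)/6=55/14
seg 1: a=5, c=M1/2=-27/14, d=(M2−M1)/(6·2)=13/14, b=Δ1−h1·(2M1+M2)/6=-13/7
seg 2: a=1, c=M2/2=51/14, d=(M3−M2)/(6·1)=-17/14, b=Δ2−h2·(2M2+M3)/6=11/7
t_q=7/2 → seg 1, τ=1/2; S=5+-13/7·τ+-27/14·τ²+13/14·τ³=415/112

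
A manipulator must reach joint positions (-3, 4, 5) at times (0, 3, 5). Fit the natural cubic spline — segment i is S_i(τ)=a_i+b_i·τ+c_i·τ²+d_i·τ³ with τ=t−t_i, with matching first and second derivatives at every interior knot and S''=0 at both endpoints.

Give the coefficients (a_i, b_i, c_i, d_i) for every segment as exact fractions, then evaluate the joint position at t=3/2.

  seg 0: a=-3 b=173/60 c=0 d=-11/180
  seg 1: a=4 b=37/30 c=-11/20 d=11/120
S(3/2) = 179/160

Δ: Δ0=7/3, Δ1=1/2
row 1: diag=10, rhs=-11; c'=1/5, d'=-11/10
back: M1=-11/10
M: M0=0, M1=-11/10, M2=0
seg 0: a=-3, c=M0/2=0, d=(M1−M0)/(6·3)=-11/180, b=Δ0−h0·(2M0+M1)/6=173/60
seg 1: a=4, c=M1/2=-11/20, d=(M2−M1)/(6·2)=11/120, b=Δ1−h1·(2M1+M2)/6=37/30
t_q=3/2 → seg 0, τ=3/2; S=-3+173/60·τ+0·τ²+-11/180·τ³=179/160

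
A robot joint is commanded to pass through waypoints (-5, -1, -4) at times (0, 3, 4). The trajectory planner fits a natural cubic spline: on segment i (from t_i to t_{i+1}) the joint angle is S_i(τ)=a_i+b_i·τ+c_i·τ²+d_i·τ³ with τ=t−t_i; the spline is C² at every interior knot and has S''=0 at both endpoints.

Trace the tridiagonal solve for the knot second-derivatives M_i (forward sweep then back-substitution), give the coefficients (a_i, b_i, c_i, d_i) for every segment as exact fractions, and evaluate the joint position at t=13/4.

  seg 0: a=-5 b=71/24 c=0 d=-13/72
  seg 1: a=-1 b=-23/12 c=-13/8 d=13/24
S(13/4) = -805/512

Δ: Δ0=4/3, Δ1=-3
row 1: diag=8, rhs=-26; c'=1/8, d'=-13/4
back: M1=-13/4
M: M0=0, M1=-13/4, M2=0
seg 0: a=-5, c=M0/2=0, d=(M1−M0)/(6·3)=-13/72, b=Δ0−h0·(2M0+M1)/6=71/24
seg 1: a=-1, c=M1/2=-13/8, d=(M2−M1)/(6·1)=13/24, b=Δ1−h1·(2M1+M2)/6=-23/12
t_q=13/4 → seg 1, τ=1/4; S=-1+-23/12·τ+-13/8·τ²+13/24·τ³=-805/512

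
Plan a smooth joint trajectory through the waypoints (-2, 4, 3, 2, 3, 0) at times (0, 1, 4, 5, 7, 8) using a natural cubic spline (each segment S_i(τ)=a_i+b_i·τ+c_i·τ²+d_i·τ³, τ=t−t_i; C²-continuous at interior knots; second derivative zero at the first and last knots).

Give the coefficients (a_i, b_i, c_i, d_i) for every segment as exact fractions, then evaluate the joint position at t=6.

  seg 0: a=-2 b=17615/2568 c=0 d=-2207/2568
  seg 1: a=4 b=5497/1284 c=-2207/856 d=2671/7704
  seg 2: a=3 b=-4693/2568 c=58/107 d=733/2568
  seg 3: a=2 b=145/1284 c=1197/856 d=-1547/2568
  seg 4: a=3 b=-1955/1284 c=-1897/856 d=1897/2568
S(6) = 1245/428

Δ: Δ0=6, Δ1=-1/3, Δ2=-1, Δ3=1/2, Δ4=-3
row 1: diag=8, rhs=-38; c'=3/8, d'=-19/4
row 2: denom=8−3·3/8=55/8; d'=(-4−3·-19/4)/(55/8)=82/55
row 3: denom=6−1·8/55=322/55; d'=(9−1·82/55)/(322/55)=59/46
row 4: denom=6−2·55/161=856/161; d'=(-21−2·59/46)/(856/161)=-1897/428
back: M4=-1897/428
back: M3=59/46−55/161·-1897/428=1197/428
back: M2=82/55−8/55·1197/428=116/107
back: M1=-19/4−3/8·116/107=-2207/428
M: M0=0, M1=-2207/428, M2=116/107, M3=1197/428, M4=-1897/428, M5=0
seg 0: a=-2, c=M0/2=0, d=(M1−M0)/(6·1)=-2207/2568, b=Δ0−h0·(2M0+M1)/6=17615/2568
seg 1: a=4, c=M1/2=-2207/856, d=(M2−M1)/(6·3)=2671/7704, b=Δ1−h1·(2M1+M2)/6=5497/1284
seg 2: a=3, c=M2/2=58/107, d=(M3−M2)/(6·1)=733/2568, b=Δ2−h2·(2M2+M3)/6=-4693/2568
seg 3: a=2, c=M3/2=1197/856, d=(M4−M3)/(6·2)=-1547/2568, b=Δ3−h3·(2M3+M4)/6=145/1284
seg 4: a=3, c=M4/2=-1897/856, d=(M5−M4)/(6·1)=1897/2568, b=Δ4−h4·(2M4+M5)/6=-1955/1284
t_q=6 → seg 3, τ=1; S=2+145/1284·τ+1197/856·τ²+-1547/2568·τ³=1245/428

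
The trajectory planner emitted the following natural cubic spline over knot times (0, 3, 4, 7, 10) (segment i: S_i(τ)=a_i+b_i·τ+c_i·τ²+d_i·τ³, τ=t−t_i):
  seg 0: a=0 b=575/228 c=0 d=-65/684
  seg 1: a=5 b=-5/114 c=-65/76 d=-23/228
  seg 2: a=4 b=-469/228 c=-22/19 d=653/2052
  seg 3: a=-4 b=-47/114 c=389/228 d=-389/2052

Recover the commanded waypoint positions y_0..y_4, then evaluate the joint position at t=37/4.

y_0=0 y_1=5 y_2=4 y_3=-4 y_4=5
S(37/4) = 7541/4864

y_0 = S_0(0) = a_0 = 0
y_1 = S_1(0) = a_1 = 5
y_2 = S_2(0) = a_2 = 4
y_3 = S_3(0) = a_3 = -4
y_4 = S_3(3) = 5
t_q=37/4 is in segment 3 (τ=9/4); S_3(τ)=7541/4864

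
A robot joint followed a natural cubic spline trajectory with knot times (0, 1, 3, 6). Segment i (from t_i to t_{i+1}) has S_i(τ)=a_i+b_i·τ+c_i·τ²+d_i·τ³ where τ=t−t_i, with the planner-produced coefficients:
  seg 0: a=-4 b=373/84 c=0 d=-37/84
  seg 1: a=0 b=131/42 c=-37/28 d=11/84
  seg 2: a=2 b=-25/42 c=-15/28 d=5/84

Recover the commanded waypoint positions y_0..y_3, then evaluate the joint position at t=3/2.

y_0=-4 y_1=0 y_2=2 y_3=-3
S(3/2) = 279/224

y_0 = S_0(0) = a_0 = -4
y_1 = S_1(0) = a_1 = 0
y_2 = S_2(0) = a_2 = 2
y_3 = S_2(3) = -3
t_q=3/2 is in segment 1 (τ=1/2); S_1(τ)=279/224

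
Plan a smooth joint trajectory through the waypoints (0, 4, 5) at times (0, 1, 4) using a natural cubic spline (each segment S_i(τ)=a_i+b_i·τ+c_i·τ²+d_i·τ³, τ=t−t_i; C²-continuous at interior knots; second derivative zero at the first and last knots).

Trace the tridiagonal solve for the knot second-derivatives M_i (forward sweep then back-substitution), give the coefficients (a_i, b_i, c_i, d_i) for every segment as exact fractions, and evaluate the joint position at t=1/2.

Δ: Δ0=4, Δ1=1/3
row 1: diag=8, rhs=-22; c'=3/8, d'=-11/4
back: M1=-11/4
M: M0=0, M1=-11/4, M2=0
seg 0: a=0, c=M0/2=0, d=(M1−M0)/(6·1)=-11/24, b=Δ0−h0·(2M0+M1)/6=107/24
seg 1: a=4, c=M1/2=-11/8, d=(M2−M1)/(6·3)=11/72, b=Δ1−h1·(2M1+M2)/6=37/12
t_q=1/2 → seg 0, τ=1/2; S=0+107/24·τ+0·τ²+-11/24·τ³=139/64

  seg 0: a=0 b=107/24 c=0 d=-11/24
  seg 1: a=4 b=37/12 c=-11/8 d=11/72
S(1/2) = 139/64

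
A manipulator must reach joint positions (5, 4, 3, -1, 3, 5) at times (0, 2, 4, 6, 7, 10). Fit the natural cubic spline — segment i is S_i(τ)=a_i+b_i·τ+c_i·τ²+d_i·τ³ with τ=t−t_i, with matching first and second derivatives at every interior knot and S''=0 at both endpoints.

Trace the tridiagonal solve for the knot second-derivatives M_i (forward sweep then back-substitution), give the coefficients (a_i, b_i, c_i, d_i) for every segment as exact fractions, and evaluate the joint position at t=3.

Δ: Δ0=-1/2, Δ1=-1/2, Δ2=-2, Δ3=4, Δ4=2/3
row 1: diag=8, rhs=0; c'=1/4, d'=0
row 2: denom=8−2·1/4=15/2; d'=(-9−2·0)/(15/2)=-6/5
row 3: denom=6−2·4/15=82/15; d'=(36−2·-6/5)/(82/15)=288/41
row 4: denom=8−1·15/82=641/82; d'=(-20−1·288/41)/(641/82)=-2216/641
back: M4=-2216/641
back: M3=288/41−15/82·-2216/641=4908/641
back: M2=-6/5−4/15·4908/641=-2078/641
back: M1=0−1/4·-2078/641=1039/1282
M: M0=0, M1=1039/1282, M2=-2078/641, M3=4908/641, M4=-2216/641, M5=0
seg 0: a=5, c=M0/2=0, d=(M1−M0)/(6·2)=1039/15384, b=Δ0−h0·(2M0+M1)/6=-1481/1923
seg 1: a=4, c=M1/2=1039/2564, d=(M2−M1)/(6·2)=-5195/15384, b=Δ1−h1·(2M1+M2)/6=155/3846
seg 2: a=3, c=M2/2=-1039/641, d=(M3−M2)/(6·2)=3493/3846, b=Δ2−h2·(2M2+M3)/6=-4598/1923
seg 3: a=-1, c=M3/2=2454/641, d=(M4−M3)/(6·1)=-3562/1923, b=Δ3−h3·(2M3+M4)/6=3892/1923
seg 4: a=3, c=M4/2=-1108/641, d=(M5−M4)/(6·3)=1108/5769, b=Δ4−h4·(2M4+M5)/6=7930/1923
t_q=3 → seg 1, τ=1; S=4+155/3846·τ+1039/2564·τ²+-5195/15384·τ³=21065/5128

  seg 0: a=5 b=-1481/1923 c=0 d=1039/15384
  seg 1: a=4 b=155/3846 c=1039/2564 d=-5195/15384
  seg 2: a=3 b=-4598/1923 c=-1039/641 d=3493/3846
  seg 3: a=-1 b=3892/1923 c=2454/641 d=-3562/1923
  seg 4: a=3 b=7930/1923 c=-1108/641 d=1108/5769
S(3) = 21065/5128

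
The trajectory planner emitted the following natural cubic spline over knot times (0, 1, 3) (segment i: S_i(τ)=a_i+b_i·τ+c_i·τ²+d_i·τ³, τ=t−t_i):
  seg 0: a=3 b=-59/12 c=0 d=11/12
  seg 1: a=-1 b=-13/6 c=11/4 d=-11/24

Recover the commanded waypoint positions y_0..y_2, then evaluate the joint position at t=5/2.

y_0=3 y_1=-1 y_2=2
S(5/2) = 25/64

y_0 = S_0(0) = a_0 = 3
y_1 = S_1(0) = a_1 = -1
y_2 = S_1(2) = 2
t_q=5/2 is in segment 1 (τ=3/2); S_1(τ)=25/64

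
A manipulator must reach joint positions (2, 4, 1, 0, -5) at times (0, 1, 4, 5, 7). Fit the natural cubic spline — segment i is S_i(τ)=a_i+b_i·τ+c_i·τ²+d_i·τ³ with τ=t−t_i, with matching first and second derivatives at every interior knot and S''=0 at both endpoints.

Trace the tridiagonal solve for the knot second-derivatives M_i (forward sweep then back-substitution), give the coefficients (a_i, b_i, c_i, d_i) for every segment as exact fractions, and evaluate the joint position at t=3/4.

Δ: Δ0=2, Δ1=-1, Δ2=-1, Δ3=-5/2
row 1: diag=8, rhs=-18; c'=3/8, d'=-9/4
row 2: denom=8−3·3/8=55/8; d'=(0−3·-9/4)/(55/8)=54/55
row 3: denom=6−1·8/55=322/55; d'=(-9−1·54/55)/(322/55)=-549/322
back: M3=-549/322
back: M2=54/55−8/55·-549/322=198/161
back: M1=-9/4−3/8·198/161=-873/322
M: M0=0, M1=-873/322, M2=198/161, M3=-549/322, M4=0
seg 0: a=2, c=M0/2=0, d=(M1−M0)/(6·1)=-291/644, b=Δ0−h0·(2M0+M1)/6=1579/644
seg 1: a=4, c=M1/2=-873/644, d=(M2−M1)/(6·3)=141/644, b=Δ1−h1·(2M1+M2)/6=353/322
seg 2: a=1, c=M2/2=99/161, d=(M3−M2)/(6·1)=-45/92, b=Δ2−h2·(2M2+M3)/6=-725/644
seg 3: a=0, c=M3/2=-549/644, d=(M4−M3)/(6·2)=183/1288, b=Δ3−h3·(2M3+M4)/6=-439/322
t_q=3/4 → seg 0, τ=3/4; S=2+1579/644·τ+0·τ²+-291/644·τ³=21481/5888

  seg 0: a=2 b=1579/644 c=0 d=-291/644
  seg 1: a=4 b=353/322 c=-873/644 d=141/644
  seg 2: a=1 b=-725/644 c=99/161 d=-45/92
  seg 3: a=0 b=-439/322 c=-549/644 d=183/1288
S(3/4) = 21481/5888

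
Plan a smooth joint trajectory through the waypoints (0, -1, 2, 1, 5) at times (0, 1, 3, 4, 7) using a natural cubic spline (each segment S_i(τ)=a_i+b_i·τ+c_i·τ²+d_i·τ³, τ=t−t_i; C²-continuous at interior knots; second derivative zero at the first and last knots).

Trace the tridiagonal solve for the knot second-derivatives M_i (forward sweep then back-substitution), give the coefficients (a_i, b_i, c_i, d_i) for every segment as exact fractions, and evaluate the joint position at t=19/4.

  seg 0: a=0 b=-2473/1500 c=0 d=973/1500
  seg 1: a=-1 b=223/750 c=973/500 d=-2017/3000
  seg 2: a=2 b=1/75 c=-261/125 d=403/375
  seg 3: a=1 b=-352/375 c=142/125 d=-142/1125
S(19/4) = 3527/4000

Δ: Δ0=-1, Δ1=3/2, Δ2=-1, Δ3=4/3
row 1: diag=6, rhs=15; c'=1/3, d'=5/2
row 2: denom=6−2·1/3=16/3; d'=(-15−2·5/2)/(16/3)=-15/4
row 3: denom=8−1·3/16=125/16; d'=(14−1·-15/4)/(125/16)=284/125
back: M3=284/125
back: M2=-15/4−3/16·284/125=-522/125
back: M1=5/2−1/3·-522/125=973/250
M: M0=0, M1=973/250, M2=-522/125, M3=284/125, M4=0
seg 0: a=0, c=M0/2=0, d=(M1−M0)/(6·1)=973/1500, b=Δ0−h0·(2M0+M1)/6=-2473/1500
seg 1: a=-1, c=M1/2=973/500, d=(M2−M1)/(6·2)=-2017/3000, b=Δ1−h1·(2M1+M2)/6=223/750
seg 2: a=2, c=M2/2=-261/125, d=(M3−M2)/(6·1)=403/375, b=Δ2−h2·(2M2+M3)/6=1/75
seg 3: a=1, c=M3/2=142/125, d=(M4−M3)/(6·3)=-142/1125, b=Δ3−h3·(2M3+M4)/6=-352/375
t_q=19/4 → seg 3, τ=3/4; S=1+-352/375·τ+142/125·τ²+-142/1125·τ³=3527/4000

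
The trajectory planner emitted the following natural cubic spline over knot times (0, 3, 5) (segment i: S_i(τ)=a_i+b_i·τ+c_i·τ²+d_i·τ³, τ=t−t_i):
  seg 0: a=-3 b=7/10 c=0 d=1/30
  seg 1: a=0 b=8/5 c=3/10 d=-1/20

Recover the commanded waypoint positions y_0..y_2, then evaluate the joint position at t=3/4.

y_0=-3 y_1=0 y_2=4
S(3/4) = -315/128

y_0 = S_0(0) = a_0 = -3
y_1 = S_1(0) = a_1 = 0
y_2 = S_1(2) = 4
t_q=3/4 is in segment 0 (τ=3/4); S_0(τ)=-315/128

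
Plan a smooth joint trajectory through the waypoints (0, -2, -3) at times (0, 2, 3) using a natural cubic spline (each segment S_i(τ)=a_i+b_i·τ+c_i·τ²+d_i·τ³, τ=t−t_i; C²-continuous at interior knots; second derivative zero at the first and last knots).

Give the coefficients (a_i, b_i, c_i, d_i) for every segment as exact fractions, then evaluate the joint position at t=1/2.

  seg 0: a=0 b=-1 c=0 d=0
  seg 1: a=-2 b=-1 c=0 d=0
S(1/2) = -1/2

Δ: Δ0=-1, Δ1=-1
row 1: diag=6, rhs=0; c'=1/6, d'=0
back: M1=0
M: M0=0, M1=0, M2=0
seg 0: a=0, c=M0/2=0, d=(M1−M0)/(6·2)=0, b=Δ0−h0·(2M0+M1)/6=-1
seg 1: a=-2, c=M1/2=0, d=(M2−M1)/(6·1)=0, b=Δ1−h1·(2M1+M2)/6=-1
t_q=1/2 → seg 0, τ=1/2; S=0+-1·τ+0·τ²+0·τ³=-1/2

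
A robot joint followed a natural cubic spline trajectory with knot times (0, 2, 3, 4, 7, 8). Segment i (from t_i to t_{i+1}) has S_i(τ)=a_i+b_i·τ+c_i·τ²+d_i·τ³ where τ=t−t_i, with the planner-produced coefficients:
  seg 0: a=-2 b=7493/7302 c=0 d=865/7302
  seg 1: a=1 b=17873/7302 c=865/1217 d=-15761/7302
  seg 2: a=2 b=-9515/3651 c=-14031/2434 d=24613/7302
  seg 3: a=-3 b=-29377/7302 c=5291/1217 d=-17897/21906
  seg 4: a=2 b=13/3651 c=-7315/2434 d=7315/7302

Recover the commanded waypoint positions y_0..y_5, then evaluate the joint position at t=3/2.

y_0=-2 y_1=1 y_2=2 y_3=-3 y_4=2 y_5=0
S(3/2) = -1187/19472

y_0 = S_0(0) = a_0 = -2
y_1 = S_1(0) = a_1 = 1
y_2 = S_2(0) = a_2 = 2
y_3 = S_3(0) = a_3 = -3
y_4 = S_4(0) = a_4 = 2
y_5 = S_4(1) = 0
t_q=3/2 is in segment 0 (τ=3/2); S_0(τ)=-1187/19472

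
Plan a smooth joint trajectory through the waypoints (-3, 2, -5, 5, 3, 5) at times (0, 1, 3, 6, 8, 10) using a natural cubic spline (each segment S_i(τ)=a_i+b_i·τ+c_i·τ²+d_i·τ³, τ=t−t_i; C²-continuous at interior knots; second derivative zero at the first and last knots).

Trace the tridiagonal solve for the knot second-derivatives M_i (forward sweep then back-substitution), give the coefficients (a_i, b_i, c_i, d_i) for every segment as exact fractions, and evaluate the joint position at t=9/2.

Δ: Δ0=5, Δ1=-7/2, Δ2=10/3, Δ3=-1, Δ4=1
row 1: diag=6, rhs=-51; c'=1/3, d'=-17/2
row 2: denom=10−2·1/3=28/3; d'=(41−2·-17/2)/(28/3)=87/14
row 3: denom=10−3·9/28=253/28; d'=(-26−3·87/14)/(253/28)=-1250/253
row 4: denom=8−2·56/253=1912/253; d'=(12−2·-1250/253)/(1912/253)=692/239
back: M4=692/239
back: M3=-1250/253−56/253·692/239=-1334/239
back: M2=87/14−9/28·-1334/239=1914/239
back: M1=-17/2−1/3·1914/239=-5339/478
M: M0=0, M1=-5339/478, M2=1914/239, M3=-1334/239, M4=692/239, M5=0
seg 0: a=-3, c=M0/2=0, d=(M1−M0)/(6·1)=-5339/2868, b=Δ0−h0·(2M0+M1)/6=19679/2868
seg 1: a=2, c=M1/2=-5339/956, d=(M2−M1)/(6·2)=9167/5736, b=Δ1−h1·(2M1+M2)/6=1831/1434
seg 2: a=-5, c=M2/2=957/239, d=(M3−M2)/(6·3)=-1624/2151, b=Δ2−h2·(2M2+M3)/6=-1351/717
seg 3: a=5, c=M3/2=-667/239, d=(M4−M3)/(6·2)=1013/1434, b=Δ3−h3·(2M3+M4)/6=1259/717
seg 4: a=3, c=M4/2=346/239, d=(M5−M4)/(6·2)=-173/717, b=Δ4−h4·(2M4+M5)/6=-667/717
t_q=9/2 → seg 2, τ=3/2; S=-5+-1351/717·τ+957/239·τ²+-1624/2151·τ³=-1305/956

  seg 0: a=-3 b=19679/2868 c=0 d=-5339/2868
  seg 1: a=2 b=1831/1434 c=-5339/956 d=9167/5736
  seg 2: a=-5 b=-1351/717 c=957/239 d=-1624/2151
  seg 3: a=5 b=1259/717 c=-667/239 d=1013/1434
  seg 4: a=3 b=-667/717 c=346/239 d=-173/717
S(9/2) = -1305/956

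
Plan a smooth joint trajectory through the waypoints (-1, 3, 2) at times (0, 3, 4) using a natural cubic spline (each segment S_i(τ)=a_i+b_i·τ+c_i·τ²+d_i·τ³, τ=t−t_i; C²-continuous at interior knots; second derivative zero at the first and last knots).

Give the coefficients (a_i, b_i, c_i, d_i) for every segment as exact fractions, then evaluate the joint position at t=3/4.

Δ: Δ0=4/3, Δ1=-1
row 1: diag=8, rhs=-14; c'=1/8, d'=-7/4
back: M1=-7/4
M: M0=0, M1=-7/4, M2=0
seg 0: a=-1, c=M0/2=0, d=(M1−M0)/(6·3)=-7/72, b=Δ0−h0·(2M0+M1)/6=53/24
seg 1: a=3, c=M1/2=-7/8, d=(M2−M1)/(6·1)=7/24, b=Δ1−h1·(2M1+M2)/6=-5/12
t_q=3/4 → seg 0, τ=3/4; S=-1+53/24·τ+0·τ²+-7/72·τ³=315/512

  seg 0: a=-1 b=53/24 c=0 d=-7/72
  seg 1: a=3 b=-5/12 c=-7/8 d=7/24
S(3/4) = 315/512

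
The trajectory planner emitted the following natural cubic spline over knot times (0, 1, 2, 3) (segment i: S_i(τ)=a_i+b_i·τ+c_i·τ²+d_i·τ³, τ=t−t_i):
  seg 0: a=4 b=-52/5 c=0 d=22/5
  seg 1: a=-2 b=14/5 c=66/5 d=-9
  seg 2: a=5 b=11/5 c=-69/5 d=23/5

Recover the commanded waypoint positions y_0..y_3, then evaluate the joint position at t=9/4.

y_0 = S_0(0) = a_0 = 4
y_1 = S_1(0) = a_1 = -2
y_2 = S_2(0) = a_2 = 5
y_3 = S_2(1) = -2
t_q=9/4 is in segment 2 (τ=1/4); S_2(τ)=1523/320

y_0=4 y_1=-2 y_2=5 y_3=-2
S(9/4) = 1523/320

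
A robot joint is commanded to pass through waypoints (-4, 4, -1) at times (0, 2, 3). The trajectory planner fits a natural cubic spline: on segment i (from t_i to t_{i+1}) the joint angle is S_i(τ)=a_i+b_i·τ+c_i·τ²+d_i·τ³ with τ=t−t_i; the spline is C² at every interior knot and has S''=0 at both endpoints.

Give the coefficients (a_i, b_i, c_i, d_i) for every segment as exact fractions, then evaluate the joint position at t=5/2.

Δ: Δ0=4, Δ1=-5
row 1: diag=6, rhs=-54; c'=1/6, d'=-9
back: M1=-9
M: M0=0, M1=-9, M2=0
seg 0: a=-4, c=M0/2=0, d=(M1−M0)/(6·2)=-3/4, b=Δ0−h0·(2M0+M1)/6=7
seg 1: a=4, c=M1/2=-9/2, d=(M2−M1)/(6·1)=3/2, b=Δ1−h1·(2M1+M2)/6=-2
t_q=5/2 → seg 1, τ=1/2; S=4+-2·τ+-9/2·τ²+3/2·τ³=33/16

  seg 0: a=-4 b=7 c=0 d=-3/4
  seg 1: a=4 b=-2 c=-9/2 d=3/2
S(5/2) = 33/16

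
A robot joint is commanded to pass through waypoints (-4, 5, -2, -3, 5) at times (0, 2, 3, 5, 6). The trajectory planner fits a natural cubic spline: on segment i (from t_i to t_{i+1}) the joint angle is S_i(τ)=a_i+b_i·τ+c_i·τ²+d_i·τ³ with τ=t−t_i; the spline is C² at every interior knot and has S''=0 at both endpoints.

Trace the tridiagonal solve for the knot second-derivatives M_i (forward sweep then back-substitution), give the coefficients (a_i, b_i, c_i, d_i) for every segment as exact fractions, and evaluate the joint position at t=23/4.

  seg 0: a=-4 b=539/62 c=0 d=-65/62
  seg 1: a=5 b=-241/62 c=-195/31 d=197/62
  seg 2: a=-2 b=-215/31 c=201/62 d=-3/248
  seg 3: a=-3 b=365/62 c=393/124 d=-131/124
S(23/4) = 21843/7936

Δ: Δ0=9/2, Δ1=-7, Δ2=-1/2, Δ3=8
row 1: diag=6, rhs=-69; c'=1/6, d'=-23/2
row 2: denom=6−1·1/6=35/6; d'=(39−1·-23/2)/(35/6)=303/35
row 3: denom=6−2·12/35=186/35; d'=(51−2·303/35)/(186/35)=393/62
back: M3=393/62
back: M2=303/35−12/35·393/62=201/31
back: M1=-23/2−1/6·201/31=-390/31
M: M0=0, M1=-390/31, M2=201/31, M3=393/62, M4=0
seg 0: a=-4, c=M0/2=0, d=(M1−M0)/(6·2)=-65/62, b=Δ0−h0·(2M0+M1)/6=539/62
seg 1: a=5, c=M1/2=-195/31, d=(M2−M1)/(6·1)=197/62, b=Δ1−h1·(2M1+M2)/6=-241/62
seg 2: a=-2, c=M2/2=201/62, d=(M3−M2)/(6·2)=-3/248, b=Δ2−h2·(2M2+M3)/6=-215/31
seg 3: a=-3, c=M3/2=393/124, d=(M4−M3)/(6·1)=-131/124, b=Δ3−h3·(2M3+M4)/6=365/62
t_q=23/4 → seg 3, τ=3/4; S=-3+365/62·τ+393/124·τ²+-131/124·τ³=21843/7936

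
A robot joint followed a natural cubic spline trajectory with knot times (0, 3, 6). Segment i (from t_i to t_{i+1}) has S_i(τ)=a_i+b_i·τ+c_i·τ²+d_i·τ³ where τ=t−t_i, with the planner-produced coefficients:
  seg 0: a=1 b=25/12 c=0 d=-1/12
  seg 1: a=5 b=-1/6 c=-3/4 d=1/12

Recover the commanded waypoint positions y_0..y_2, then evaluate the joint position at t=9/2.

y_0 = S_0(0) = a_0 = 1
y_1 = S_1(0) = a_1 = 5
y_2 = S_1(3) = 0
t_q=9/2 is in segment 1 (τ=3/2); S_1(τ)=107/32

y_0=1 y_1=5 y_2=0
S(9/2) = 107/32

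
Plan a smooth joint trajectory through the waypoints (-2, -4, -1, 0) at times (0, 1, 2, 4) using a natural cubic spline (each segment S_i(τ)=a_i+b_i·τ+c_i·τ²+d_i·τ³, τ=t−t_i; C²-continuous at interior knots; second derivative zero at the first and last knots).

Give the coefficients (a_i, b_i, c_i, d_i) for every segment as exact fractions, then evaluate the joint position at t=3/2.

  seg 0: a=-2 b=-157/46 c=0 d=65/46
  seg 1: a=-4 b=19/23 c=195/46 d=-95/46
  seg 2: a=-1 b=143/46 c=-45/23 d=15/46
S(3/2) = -1025/368

Δ: Δ0=-2, Δ1=3, Δ2=1/2
row 1: diag=4, rhs=30; c'=1/4, d'=15/2
row 2: denom=6−1·1/4=23/4; d'=(-15−1·15/2)/(23/4)=-90/23
back: M2=-90/23
back: M1=15/2−1/4·-90/23=195/23
M: M0=0, M1=195/23, M2=-90/23, M3=0
seg 0: a=-2, c=M0/2=0, d=(M1−M0)/(6·1)=65/46, b=Δ0−h0·(2M0+M1)/6=-157/46
seg 1: a=-4, c=M1/2=195/46, d=(M2−M1)/(6·1)=-95/46, b=Δ1−h1·(2M1+M2)/6=19/23
seg 2: a=-1, c=M2/2=-45/23, d=(M3−M2)/(6·2)=15/46, b=Δ2−h2·(2M2+M3)/6=143/46
t_q=3/2 → seg 1, τ=1/2; S=-4+19/23·τ+195/46·τ²+-95/46·τ³=-1025/368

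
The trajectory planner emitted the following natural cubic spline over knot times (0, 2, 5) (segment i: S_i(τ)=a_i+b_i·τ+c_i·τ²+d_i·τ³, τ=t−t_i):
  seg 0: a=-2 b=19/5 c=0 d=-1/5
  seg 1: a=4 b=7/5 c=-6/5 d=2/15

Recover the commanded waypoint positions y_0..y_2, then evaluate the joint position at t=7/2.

y_0 = S_0(0) = a_0 = -2
y_1 = S_1(0) = a_1 = 4
y_2 = S_1(3) = 1
t_q=7/2 is in segment 1 (τ=3/2); S_1(τ)=77/20

y_0=-2 y_1=4 y_2=1
S(7/2) = 77/20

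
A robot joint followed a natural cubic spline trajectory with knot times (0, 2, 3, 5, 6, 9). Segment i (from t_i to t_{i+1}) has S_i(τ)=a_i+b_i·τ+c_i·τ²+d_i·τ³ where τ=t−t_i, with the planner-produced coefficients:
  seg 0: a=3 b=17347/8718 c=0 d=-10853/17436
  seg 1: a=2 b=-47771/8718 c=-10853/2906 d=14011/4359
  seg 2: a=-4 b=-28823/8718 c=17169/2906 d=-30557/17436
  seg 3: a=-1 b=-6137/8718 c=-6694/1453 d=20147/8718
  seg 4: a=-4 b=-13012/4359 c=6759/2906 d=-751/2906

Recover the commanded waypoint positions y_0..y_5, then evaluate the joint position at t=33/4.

y_0 = S_0(0) = a_0 = 3
y_1 = S_1(0) = a_1 = 2
y_2 = S_2(0) = a_2 = -4
y_3 = S_3(0) = a_3 = -1
y_4 = S_4(0) = a_4 = -4
y_5 = S_4(3) = 1
t_q=33/4 is in segment 4 (τ=9/4); S_4(τ)=-350651/185984

y_0=3 y_1=2 y_2=-4 y_3=-1 y_4=-4 y_5=1
S(33/4) = -350651/185984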